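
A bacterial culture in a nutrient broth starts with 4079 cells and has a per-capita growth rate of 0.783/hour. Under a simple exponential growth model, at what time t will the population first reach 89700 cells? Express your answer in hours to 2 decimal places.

Set N₀·e^(rt) = 89700: e^(0.783·t) = 89700/4079 = 21.991.
0.783·t = ln(21.991) = 3.0906, so t = 3.0906/0.783 = 3.9472.

3.95 hours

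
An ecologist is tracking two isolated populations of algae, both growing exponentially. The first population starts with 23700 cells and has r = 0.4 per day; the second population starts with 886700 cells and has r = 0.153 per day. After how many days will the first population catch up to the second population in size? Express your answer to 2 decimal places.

Set 23700·e^(0.4t) = 886700·e^(0.153t).
e^((0.4 − 0.153)t) = 886700/23700 → e^(0.247·t) = 37.414.
0.247·t = ln(37.414) = 3.622, so t = 3.622/0.247 = 14.664.

14.66 days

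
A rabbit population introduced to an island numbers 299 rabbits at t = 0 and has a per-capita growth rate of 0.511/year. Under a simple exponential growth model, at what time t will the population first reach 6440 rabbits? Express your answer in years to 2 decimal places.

Set N₀·e^(rt) = 6440: e^(0.511·t) = 6440/299 = 21.538.
0.511·t = ln(21.538) = 3.0698, so t = 3.0698/0.511 = 6.0075.

6.01 years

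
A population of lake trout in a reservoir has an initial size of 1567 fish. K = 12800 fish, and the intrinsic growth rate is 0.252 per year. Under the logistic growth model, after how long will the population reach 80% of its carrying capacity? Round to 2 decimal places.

13.32 years

A = (K − N₀)/N₀ = (12800 − 1567)/1567 = 7.1685.
Solve 12800/(1 + 7.1685·e^(−0.252t)) = 10240: 1 + 7.1685·e^(−0.252t) = 1.25, so e^(−0.252t) = 0.0348749.
−0.252·t = ln(0.0348749) = -3.356, so t = 3.356/0.252 = 13.317.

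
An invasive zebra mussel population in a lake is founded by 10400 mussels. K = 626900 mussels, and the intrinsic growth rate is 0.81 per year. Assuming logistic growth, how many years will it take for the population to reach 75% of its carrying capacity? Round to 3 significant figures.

6.40 years

A = (K − N₀)/N₀ = (626900 − 10400)/10400 = 59.279.
Solve 626900/(1 + 59.279·e^(−0.81t)) = 470175: 1 + 59.279·e^(−0.81t) = 1.3333, so e^(−0.81t) = 0.00562314.
−0.81·t = ln(0.00562314) = -5.1809, so t = 5.1809/0.81 = 6.3961.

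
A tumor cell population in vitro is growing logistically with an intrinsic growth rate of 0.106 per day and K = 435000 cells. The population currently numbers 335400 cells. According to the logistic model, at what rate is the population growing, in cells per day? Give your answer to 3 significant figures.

8140 cells per day

dN/dt = rN(1 − N/K) = 0.106 × 335400 × (1 − 335400/435000).
1 − 335400/435000 = 0.22897; dN/dt = 0.106 × 335400 × 0.22897 = 8140.3.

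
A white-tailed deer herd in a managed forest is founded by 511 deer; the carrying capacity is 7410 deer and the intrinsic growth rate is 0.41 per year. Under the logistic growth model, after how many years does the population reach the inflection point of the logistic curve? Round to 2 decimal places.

6.35 years

Logistic growth is fastest at N = K/2 = 3705.
A = (K − N₀)/N₀ = 13.501. Set K/(1 + A·e^(−rt)) = K/2 → A·e^(−rt) = 1.
e^(−0.41t) = 1/13.501 = 0.0740687, so t = ln(13.501)/0.41 = 2.6028/0.41 = 6.3482.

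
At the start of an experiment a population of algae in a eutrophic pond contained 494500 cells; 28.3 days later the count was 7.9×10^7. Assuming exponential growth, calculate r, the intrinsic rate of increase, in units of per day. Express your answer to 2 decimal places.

From N(t) = N₀·e^(rt): e^(r·28.3) = 7.9×10^7/494500 = 159.76.
r·28.3 = ln(159.76) = 5.0737, so r = 5.0737/28.3 = 0.17928.

0.18 per day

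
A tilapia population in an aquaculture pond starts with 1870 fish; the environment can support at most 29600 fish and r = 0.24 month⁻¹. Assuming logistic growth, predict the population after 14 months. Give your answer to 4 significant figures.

A = (K − N₀)/N₀ = (29600 − 1870)/1870 = 14.829.
N(t) = K/(1 + A·e^(−rt)) = 29600/(1 + 14.829×e^(−0.24×14)).
e^(−3.36) = 0.034735; denominator = 1 + 14.829×0.034735 = 1.5151.
N = 29600/1.5151 = 19536.9.

19540 fish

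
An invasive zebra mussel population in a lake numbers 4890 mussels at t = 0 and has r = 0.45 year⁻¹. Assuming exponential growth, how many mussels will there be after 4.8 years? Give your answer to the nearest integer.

N(t) = N₀·e^(rt) = 4890 × e^(0.45×4.8) = 4890 × e^2.16.
e^2.16 ≈ 8.6711, so N ≈ 4890 × 8.6711 = 42401.9.

42402 mussels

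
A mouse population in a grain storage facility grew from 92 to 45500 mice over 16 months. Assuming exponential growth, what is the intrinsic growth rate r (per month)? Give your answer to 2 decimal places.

0.39 per month

From N(t) = N₀·e^(rt): e^(r·16) = 45500/92 = 494.57.
r·16 = ln(494.57) = 6.2037, so r = 6.2037/16 = 0.38773.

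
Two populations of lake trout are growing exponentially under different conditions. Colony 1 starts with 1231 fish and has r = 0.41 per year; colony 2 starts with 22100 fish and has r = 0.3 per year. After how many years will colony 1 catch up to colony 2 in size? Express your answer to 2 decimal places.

Set 1231·e^(0.41t) = 22100·e^(0.3t).
e^((0.41 − 0.3)t) = 22100/1231 → e^(0.11·t) = 17.953.
0.11·t = ln(17.953) = 2.8878, so t = 2.8878/0.11 = 26.252.

26.25 years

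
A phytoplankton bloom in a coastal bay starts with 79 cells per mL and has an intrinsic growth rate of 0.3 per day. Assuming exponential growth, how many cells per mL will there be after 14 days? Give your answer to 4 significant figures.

5268 cells per mL

N(t) = N₀·e^(rt) = 79 × e^(0.3×14) = 79 × e^4.2.
e^4.2 ≈ 66.686, so N ≈ 79 × 66.686 = 5268.22.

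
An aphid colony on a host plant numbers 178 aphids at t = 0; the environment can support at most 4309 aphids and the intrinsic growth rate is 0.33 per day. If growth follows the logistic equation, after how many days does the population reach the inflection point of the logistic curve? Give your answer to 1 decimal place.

Logistic growth is fastest at N = K/2 = 2154.5.
A = (K − N₀)/N₀ = 23.208. Set K/(1 + A·e^(−rt)) = K/2 → A·e^(−rt) = 1.
e^(−0.33t) = 1/23.208 = 0.0430888, so t = ln(23.208)/0.33 = 3.1445/0.33 = 9.5288.

9.5 days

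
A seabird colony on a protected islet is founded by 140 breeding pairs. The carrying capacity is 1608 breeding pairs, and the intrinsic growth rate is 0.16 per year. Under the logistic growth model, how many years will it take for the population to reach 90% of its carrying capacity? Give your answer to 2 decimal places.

28.42 years

A = (K − N₀)/N₀ = (1608 − 140)/140 = 10.486.
Solve 1608/(1 + 10.486·e^(−0.16t)) = 1447.2: 1 + 10.486·e^(−0.16t) = 1.1111, so e^(−0.16t) = 0.0105964.
−0.16·t = ln(0.0105964) = -4.5472, so t = 4.5472/0.16 = 28.42.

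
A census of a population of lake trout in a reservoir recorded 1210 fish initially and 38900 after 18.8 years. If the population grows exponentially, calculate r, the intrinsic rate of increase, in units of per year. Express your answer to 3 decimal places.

0.185 per year

From N(t) = N₀·e^(rt): e^(r·18.8) = 38900/1210 = 32.149.
r·18.8 = ln(32.149) = 3.4704, so r = 3.4704/18.8 = 0.18459.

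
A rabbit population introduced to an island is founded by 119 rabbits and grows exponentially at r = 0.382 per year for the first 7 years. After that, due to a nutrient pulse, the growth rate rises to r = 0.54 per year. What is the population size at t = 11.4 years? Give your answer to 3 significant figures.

Phase 1: N(7) = 119·e^(0.382×7) = 119·e^2.674 = 1725.24.
Phase 2 runs for 11.4 − 7 = 4.4 years at r = 0.54.
N(11.4) = 1725.24·e^(0.54×4.4) = 1725.24·e^2.376 = 18566.7.

18600 rabbits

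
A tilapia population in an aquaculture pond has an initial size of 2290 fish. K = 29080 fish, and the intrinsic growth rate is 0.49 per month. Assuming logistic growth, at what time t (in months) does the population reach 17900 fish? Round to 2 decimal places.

A = (K − N₀)/N₀ = (29080 − 2290)/2290 = 11.699.
Solve 29080/(1 + 11.699·e^(−0.49t)) = 17900: 1 + 11.699·e^(−0.49t) = 1.6246, so e^(−0.49t) = 0.053389.
−0.49·t = ln(0.053389) = -2.9302, so t = 2.9302/0.49 = 5.9799.

5.98 months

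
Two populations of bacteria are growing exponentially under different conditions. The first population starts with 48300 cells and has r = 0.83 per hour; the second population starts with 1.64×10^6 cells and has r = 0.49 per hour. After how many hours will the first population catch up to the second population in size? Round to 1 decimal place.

10.4 hours

Set 48300·e^(0.83t) = 1.64×10^6·e^(0.49t).
e^((0.83 − 0.49)t) = 1.64×10^6/48300 → e^(0.34·t) = 33.954.
0.34·t = ln(33.954) = 3.525, so t = 3.525/0.34 = 10.368.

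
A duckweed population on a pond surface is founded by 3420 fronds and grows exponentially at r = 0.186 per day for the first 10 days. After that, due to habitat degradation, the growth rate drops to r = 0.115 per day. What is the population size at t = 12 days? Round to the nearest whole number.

27650 fronds

Phase 1: N(10) = 3420·e^(0.186×10) = 3420·e^1.86 = 21969.2.
Phase 2 runs for 12 − 10 = 2 days at r = 0.115.
N(12) = 21969.2·e^(0.115×2) = 21969.2·e^0.23 = 27650.4.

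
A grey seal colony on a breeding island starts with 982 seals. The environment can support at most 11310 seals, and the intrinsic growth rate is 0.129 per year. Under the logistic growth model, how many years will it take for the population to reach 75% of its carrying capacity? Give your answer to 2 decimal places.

26.76 years

A = (K − N₀)/N₀ = (11310 − 982)/982 = 10.517.
Solve 11310/(1 + 10.517·e^(−0.129t)) = 8482.5: 1 + 10.517·e^(−0.129t) = 1.3333, so e^(−0.129t) = 0.0316938.
−0.129·t = ln(0.0316938) = -3.4516, so t = 3.4516/0.129 = 26.757.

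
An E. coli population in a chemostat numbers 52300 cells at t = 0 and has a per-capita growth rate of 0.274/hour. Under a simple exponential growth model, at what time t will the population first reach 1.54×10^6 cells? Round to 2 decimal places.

Set N₀·e^(rt) = 1.54×10^6: e^(0.274·t) = 1.54×10^6/52300 = 29.446.
0.274·t = ln(29.446) = 3.3825, so t = 3.3825/0.274 = 12.345.

12.35 hours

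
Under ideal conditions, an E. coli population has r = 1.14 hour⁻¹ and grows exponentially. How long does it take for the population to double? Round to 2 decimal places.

Doubling time t_d = ln(2)/r = 0.6931/1.14 = 0.60802.

0.61 hours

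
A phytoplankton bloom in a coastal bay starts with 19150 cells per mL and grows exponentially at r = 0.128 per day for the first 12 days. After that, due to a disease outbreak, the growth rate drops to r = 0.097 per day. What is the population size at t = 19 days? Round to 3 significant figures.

Phase 1: N(12) = 19150·e^(0.128×12) = 19150·e^1.536 = 88970.3.
Phase 2 runs for 19 − 12 = 7 days at r = 0.097.
N(19) = 88970.3·e^(0.097×7) = 88970.3·e^0.679 = 175441.

175000 cells per mL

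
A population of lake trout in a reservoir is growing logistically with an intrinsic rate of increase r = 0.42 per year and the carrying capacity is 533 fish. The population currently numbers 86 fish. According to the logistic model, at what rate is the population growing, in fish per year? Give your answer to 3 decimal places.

dN/dt = rN(1 − N/K) = 0.42 × 86 × (1 − 86/533).
1 − 86/533 = 0.83865; dN/dt = 0.42 × 86 × 0.83865 = 30.292.

30.292 fish per year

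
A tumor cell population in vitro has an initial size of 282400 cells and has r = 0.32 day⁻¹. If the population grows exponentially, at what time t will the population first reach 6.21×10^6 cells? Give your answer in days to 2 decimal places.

9.66 days

Set N₀·e^(rt) = 6.21×10^6: e^(0.32·t) = 6.21×10^6/282400 = 21.99.
0.32·t = ln(21.99) = 3.0906, so t = 3.0906/0.32 = 9.6581.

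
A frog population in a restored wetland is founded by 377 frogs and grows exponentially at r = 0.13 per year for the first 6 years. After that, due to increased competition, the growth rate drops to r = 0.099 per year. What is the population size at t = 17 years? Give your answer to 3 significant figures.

Phase 1: N(6) = 377·e^(0.13×6) = 377·e^0.78 = 822.415.
Phase 2 runs for 17 − 6 = 11 years at r = 0.099.
N(17) = 822.415·e^(0.099×11) = 822.415·e^1.089 = 2443.64.

2440 frogs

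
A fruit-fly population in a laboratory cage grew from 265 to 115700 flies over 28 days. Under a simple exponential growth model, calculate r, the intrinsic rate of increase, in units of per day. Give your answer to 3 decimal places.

0.217 per day

From N(t) = N₀·e^(rt): e^(r·28) = 115700/265 = 436.6.
r·28 = ln(436.6) = 6.079, so r = 6.079/28 = 0.21711.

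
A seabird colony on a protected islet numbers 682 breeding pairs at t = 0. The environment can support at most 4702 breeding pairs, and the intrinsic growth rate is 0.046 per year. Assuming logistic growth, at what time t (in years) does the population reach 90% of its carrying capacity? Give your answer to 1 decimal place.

A = (K − N₀)/N₀ = (4702 − 682)/682 = 5.8944.
Solve 4702/(1 + 5.8944·e^(−0.046t)) = 4231.8: 1 + 5.8944·e^(−0.046t) = 1.1111, so e^(−0.046t) = 0.0188502.
−0.046·t = ln(0.0188502) = -3.9712, so t = 3.9712/0.046 = 86.331.

86.3 years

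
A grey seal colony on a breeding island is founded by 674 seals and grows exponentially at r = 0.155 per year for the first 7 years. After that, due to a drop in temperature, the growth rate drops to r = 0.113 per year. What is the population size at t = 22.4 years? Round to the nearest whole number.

11367 seals

Phase 1: N(7) = 674·e^(0.155×7) = 674·e^1.085 = 1994.66.
Phase 2 runs for 22.4 − 7 = 15.4 years at r = 0.113.
N(22.4) = 1994.66·e^(0.113×15.4) = 1994.66·e^1.74 = 11366.6.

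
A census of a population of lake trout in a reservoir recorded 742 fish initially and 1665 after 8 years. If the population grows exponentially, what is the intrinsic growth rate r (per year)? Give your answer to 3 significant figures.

0.101 per year

From N(t) = N₀·e^(rt): e^(r·8) = 1665/742 = 2.2439.
r·8 = ln(2.2439) = 0.80823, so r = 0.80823/8 = 0.10103.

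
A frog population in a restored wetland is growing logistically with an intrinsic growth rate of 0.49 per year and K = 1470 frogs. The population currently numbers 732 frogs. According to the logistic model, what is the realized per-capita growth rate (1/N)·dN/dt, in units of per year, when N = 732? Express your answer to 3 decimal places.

(1/N)·dN/dt = r(1 − N/K) = 0.49 × (1 − 732/1470).
= 0.49 × 0.50204 = 0.246.

0.246 per year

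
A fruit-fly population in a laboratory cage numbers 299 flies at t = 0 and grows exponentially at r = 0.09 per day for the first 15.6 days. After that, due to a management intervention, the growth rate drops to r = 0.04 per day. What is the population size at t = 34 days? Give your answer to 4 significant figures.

2541 flies

Phase 1: N(15.6) = 299·e^(0.09×15.6) = 299·e^1.404 = 1217.36.
Phase 2 runs for 34 − 15.6 = 18.4 days at r = 0.04.
N(34) = 1217.36·e^(0.04×18.4) = 1217.36·e^0.736 = 2541.33.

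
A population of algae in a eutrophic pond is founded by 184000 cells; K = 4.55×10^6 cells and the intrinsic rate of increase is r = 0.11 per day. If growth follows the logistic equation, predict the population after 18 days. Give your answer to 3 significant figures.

A = (K − N₀)/N₀ = (4.55×10^6 − 184000)/184000 = 23.728.
N(t) = K/(1 + A·e^(−rt)) = 4.55×10^6/(1 + 23.728×e^(−0.11×18)).
e^(−1.98) = 0.13807; denominator = 1 + 23.728×0.13807 = 4.2761.
N = 4.55×10^6/4.2761 = 1.064043×10^6.

1060000 cells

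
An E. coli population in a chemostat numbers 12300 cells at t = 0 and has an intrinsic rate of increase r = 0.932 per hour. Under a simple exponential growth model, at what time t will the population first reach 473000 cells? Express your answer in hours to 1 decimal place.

3.9 hours

Set N₀·e^(rt) = 473000: e^(0.932·t) = 473000/12300 = 38.455.
0.932·t = ln(38.455) = 3.6495, so t = 3.6495/0.932 = 3.9158.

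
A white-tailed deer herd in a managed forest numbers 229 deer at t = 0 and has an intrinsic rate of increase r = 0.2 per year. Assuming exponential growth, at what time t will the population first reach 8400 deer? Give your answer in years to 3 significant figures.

18.0 years

Set N₀·e^(rt) = 8400: e^(0.2·t) = 8400/229 = 36.681.
0.2·t = ln(36.681) = 3.6023, so t = 3.6023/0.2 = 18.011.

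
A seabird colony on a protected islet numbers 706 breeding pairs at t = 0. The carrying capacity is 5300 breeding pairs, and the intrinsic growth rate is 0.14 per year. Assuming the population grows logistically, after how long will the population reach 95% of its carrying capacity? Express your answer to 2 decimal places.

A = (K − N₀)/N₀ = (5300 − 706)/706 = 6.5071.
Solve 5300/(1 + 6.5071·e^(−0.14t)) = 5035: 1 + 6.5071·e^(−0.14t) = 1.0526, so e^(−0.14t) = 0.00808835.
−0.14·t = ln(0.00808835) = -4.8173, so t = 4.8173/0.14 = 34.41.

34.41 years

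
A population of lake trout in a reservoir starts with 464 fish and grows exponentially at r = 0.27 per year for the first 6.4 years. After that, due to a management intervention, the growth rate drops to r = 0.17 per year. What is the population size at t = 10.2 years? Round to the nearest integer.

4983 fish

Phase 1: N(6.4) = 464·e^(0.27×6.4) = 464·e^1.728 = 2612.03.
Phase 2 runs for 10.2 − 6.4 = 3.8 years at r = 0.17.
N(10.2) = 2612.03·e^(0.17×3.8) = 2612.03·e^0.646 = 4983.48.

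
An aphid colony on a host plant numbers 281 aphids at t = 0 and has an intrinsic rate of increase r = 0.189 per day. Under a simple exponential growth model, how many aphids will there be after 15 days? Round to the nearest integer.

N(t) = N₀·e^(rt) = 281 × e^(0.189×15) = 281 × e^2.835.
e^2.835 ≈ 17.03, so N ≈ 281 × 17.03 = 4785.54.

4786 aphids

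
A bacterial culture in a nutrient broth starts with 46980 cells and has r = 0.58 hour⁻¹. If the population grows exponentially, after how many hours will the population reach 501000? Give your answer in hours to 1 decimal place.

Set N₀·e^(rt) = 501000: e^(0.58·t) = 501000/46980 = 10.664.
0.58·t = ln(10.664) = 2.3669, so t = 2.3669/0.58 = 4.0808.

4.1 hours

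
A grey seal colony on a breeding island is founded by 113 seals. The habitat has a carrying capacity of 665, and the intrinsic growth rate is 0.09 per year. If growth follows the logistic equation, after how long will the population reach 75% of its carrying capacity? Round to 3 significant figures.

29.8 years

A = (K − N₀)/N₀ = (665 − 113)/113 = 4.885.
Solve 665/(1 + 4.885·e^(−0.09t)) = 498.75: 1 + 4.885·e^(−0.09t) = 1.3333, so e^(−0.09t) = 0.0682367.
−0.09·t = ln(0.0682367) = -2.6848, so t = 2.6848/0.09 = 29.831.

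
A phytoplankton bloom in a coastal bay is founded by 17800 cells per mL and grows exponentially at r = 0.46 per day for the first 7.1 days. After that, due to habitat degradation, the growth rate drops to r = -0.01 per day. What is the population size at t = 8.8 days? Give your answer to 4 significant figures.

Phase 1: N(7.1) = 17800·e^(0.46×7.1) = 17800·e^3.266 = 466472.
Phase 2 runs for 8.8 − 7.1 = 1.7 days at r = -0.01.
N(8.8) = 466472·e^(-0.01×1.7) = 466472·e^-0.017 = 458609.

458600 cells per mL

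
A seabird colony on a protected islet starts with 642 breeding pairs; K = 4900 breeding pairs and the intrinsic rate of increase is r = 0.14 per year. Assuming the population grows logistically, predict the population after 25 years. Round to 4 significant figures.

A = (K − N₀)/N₀ = (4900 − 642)/642 = 6.6324.
N(t) = K/(1 + A·e^(−rt)) = 4900/(1 + 6.6324×e^(−0.14×25)).
e^(−3.5) = 0.030197; denominator = 1 + 6.6324×0.030197 = 1.2003.
N = 4900/1.2003 = 4082.38.

4082 breeding pairs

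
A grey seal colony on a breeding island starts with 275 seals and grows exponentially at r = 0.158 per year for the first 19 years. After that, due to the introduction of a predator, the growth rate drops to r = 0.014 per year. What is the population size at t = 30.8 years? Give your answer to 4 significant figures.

Phase 1: N(19) = 275·e^(0.158×19) = 275·e^3.002 = 5534.58.
Phase 2 runs for 30.8 − 19 = 11.8 years at r = 0.014.
N(30.8) = 5534.58·e^(0.014×11.8) = 5534.58·e^0.1652 = 6528.75.

6529 seals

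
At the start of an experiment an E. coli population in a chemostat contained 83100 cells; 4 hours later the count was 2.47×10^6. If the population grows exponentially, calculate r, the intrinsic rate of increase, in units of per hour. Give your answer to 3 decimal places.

From N(t) = N₀·e^(rt): e^(r·4) = 2.47×10^6/83100 = 29.723.
r·4 = ln(29.723) = 3.3919, so r = 3.3919/4 = 0.84798.

0.848 per hour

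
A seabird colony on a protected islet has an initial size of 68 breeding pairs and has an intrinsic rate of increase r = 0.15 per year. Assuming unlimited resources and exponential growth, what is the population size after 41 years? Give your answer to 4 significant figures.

31870 breeding pairs

N(t) = N₀·e^(rt) = 68 × e^(0.15×41) = 68 × e^6.15.
e^6.15 ≈ 468.72, so N ≈ 68 × 468.72 = 31872.8.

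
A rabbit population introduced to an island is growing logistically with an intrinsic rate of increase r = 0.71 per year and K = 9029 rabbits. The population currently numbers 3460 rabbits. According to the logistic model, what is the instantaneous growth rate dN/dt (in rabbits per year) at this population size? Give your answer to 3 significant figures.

dN/dt = rN(1 − N/K) = 0.71 × 3460 × (1 − 3460/9029).
1 − 3460/9029 = 0.61679; dN/dt = 0.71 × 3460 × 0.61679 = 1515.2.

1520 rabbits per year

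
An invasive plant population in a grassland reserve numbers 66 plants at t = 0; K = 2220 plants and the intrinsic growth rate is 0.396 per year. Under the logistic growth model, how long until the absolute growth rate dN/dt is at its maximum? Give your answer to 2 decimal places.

Logistic growth is fastest at N = K/2 = 1110.
A = (K − N₀)/N₀ = 32.636. Set K/(1 + A·e^(−rt)) = K/2 → A·e^(−rt) = 1.
e^(−0.396t) = 1/32.636 = 0.0306407, so t = ln(32.636)/0.396 = 3.4854/0.396 = 8.8016.

8.80 years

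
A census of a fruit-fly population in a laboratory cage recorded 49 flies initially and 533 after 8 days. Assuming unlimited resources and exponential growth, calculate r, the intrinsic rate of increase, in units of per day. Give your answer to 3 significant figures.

From N(t) = N₀·e^(rt): e^(r·8) = 533/49 = 10.878.
r·8 = ln(10.878) = 2.3867, so r = 2.3867/8 = 0.29834.

0.298 per day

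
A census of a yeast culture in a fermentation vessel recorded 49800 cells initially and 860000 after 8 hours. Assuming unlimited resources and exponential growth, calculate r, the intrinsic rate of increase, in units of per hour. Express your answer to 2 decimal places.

0.36 per hour

From N(t) = N₀·e^(rt): e^(r·8) = 860000/49800 = 17.269.
r·8 = ln(17.269) = 2.8489, so r = 2.8489/8 = 0.35611.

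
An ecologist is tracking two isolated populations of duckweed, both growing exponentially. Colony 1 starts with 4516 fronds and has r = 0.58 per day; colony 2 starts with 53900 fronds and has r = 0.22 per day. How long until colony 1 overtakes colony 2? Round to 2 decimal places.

6.89 days

Set 4516·e^(0.58t) = 53900·e^(0.22t).
e^((0.58 − 0.22)t) = 53900/4516 → e^(0.36·t) = 11.935.
0.36·t = ln(11.935) = 2.4795, so t = 2.4795/0.36 = 6.8875.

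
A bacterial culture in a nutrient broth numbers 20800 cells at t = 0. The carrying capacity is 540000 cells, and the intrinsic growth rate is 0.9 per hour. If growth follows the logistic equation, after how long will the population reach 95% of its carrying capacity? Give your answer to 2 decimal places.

A = (K − N₀)/N₀ = (540000 − 20800)/20800 = 24.962.
Solve 540000/(1 + 24.962·e^(−0.9t)) = 513000: 1 + 24.962·e^(−0.9t) = 1.0526, so e^(−0.9t) = 0.00210851.
−0.9·t = ln(0.00210851) = -6.1618, so t = 6.1618/0.9 = 6.8464.

6.85 hours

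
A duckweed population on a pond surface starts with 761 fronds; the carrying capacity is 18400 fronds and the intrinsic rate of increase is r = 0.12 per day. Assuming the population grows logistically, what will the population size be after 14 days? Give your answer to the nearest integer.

A = (K − N₀)/N₀ = (18400 − 761)/761 = 23.179.
N(t) = K/(1 + A·e^(−rt)) = 18400/(1 + 23.179×e^(−0.12×14)).
e^(−1.68) = 0.18637; denominator = 1 + 23.179×0.18637 = 5.3199.
N = 18400/5.3199 = 3458.71.

3459 fronds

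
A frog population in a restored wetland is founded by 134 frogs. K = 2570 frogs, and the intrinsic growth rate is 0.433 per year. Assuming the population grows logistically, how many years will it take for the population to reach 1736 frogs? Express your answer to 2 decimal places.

A = (K − N₀)/N₀ = (2570 − 134)/134 = 18.179.
Solve 2570/(1 + 18.179·e^(−0.433t)) = 1736: 1 + 18.179·e^(−0.433t) = 1.4804, so e^(−0.433t) = 0.0264268.
−0.433·t = ln(0.0264268) = -3.6334, so t = 3.6334/0.433 = 8.3912.

8.39 years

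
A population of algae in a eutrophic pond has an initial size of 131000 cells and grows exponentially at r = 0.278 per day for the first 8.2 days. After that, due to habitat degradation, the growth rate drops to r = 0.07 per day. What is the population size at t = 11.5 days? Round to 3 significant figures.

1610000 cells

Phase 1: N(8.2) = 131000·e^(0.278×8.2) = 131000·e^2.28 = 1.280233×10^6.
Phase 2 runs for 11.5 − 8.2 = 3.3 days at r = 0.07.
N(11.5) = 1.280233×10^6·e^(0.07×3.3) = 1.280233×10^6·e^0.231 = 1.612913×10^6.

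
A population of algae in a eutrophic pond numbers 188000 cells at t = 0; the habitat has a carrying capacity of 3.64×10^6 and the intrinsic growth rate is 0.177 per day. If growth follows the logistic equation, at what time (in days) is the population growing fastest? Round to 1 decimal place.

Logistic growth is fastest at N = K/2 = 1.82×10^6.
A = (K − N₀)/N₀ = 18.362. Set K/(1 + A·e^(−rt)) = K/2 → A·e^(−rt) = 1.
e^(−0.177t) = 1/18.362 = 0.0544612, so t = ln(18.362)/0.177 = 2.9103/0.177 = 16.442.

16.4 days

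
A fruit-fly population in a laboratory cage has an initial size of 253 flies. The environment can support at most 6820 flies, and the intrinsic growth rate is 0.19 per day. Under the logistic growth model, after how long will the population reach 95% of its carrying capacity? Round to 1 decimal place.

32.6 days

A = (K − N₀)/N₀ = (6820 − 253)/253 = 25.957.
Solve 6820/(1 + 25.957·e^(−0.19t)) = 6479: 1 + 25.957·e^(−0.19t) = 1.0526, so e^(−0.19t) = 0.00202768.
−0.19·t = ln(0.00202768) = -6.2009, so t = 6.2009/0.19 = 32.636.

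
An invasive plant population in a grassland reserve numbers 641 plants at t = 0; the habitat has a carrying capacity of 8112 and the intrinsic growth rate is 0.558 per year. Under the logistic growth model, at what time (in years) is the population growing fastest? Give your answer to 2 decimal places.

4.40 years

Logistic growth is fastest at N = K/2 = 4056.
A = (K − N₀)/N₀ = 11.655. Set K/(1 + A·e^(−rt)) = K/2 → A·e^(−rt) = 1.
e^(−0.558t) = 1/11.655 = 0.0857984, so t = ln(11.655)/0.558 = 2.4558/0.558 = 4.401.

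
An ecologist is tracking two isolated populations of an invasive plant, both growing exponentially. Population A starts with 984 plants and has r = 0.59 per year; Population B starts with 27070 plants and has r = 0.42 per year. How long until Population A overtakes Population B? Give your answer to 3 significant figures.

19.5 years

Set 984·e^(0.59t) = 27070·e^(0.42t).
e^((0.59 − 0.42)t) = 27070/984 → e^(0.17·t) = 27.51.
0.17·t = ln(27.51) = 3.3146, so t = 3.3146/0.17 = 19.497.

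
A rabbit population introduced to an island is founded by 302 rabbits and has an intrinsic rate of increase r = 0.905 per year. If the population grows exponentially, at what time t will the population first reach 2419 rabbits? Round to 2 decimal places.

Set N₀·e^(rt) = 2419: e^(0.905·t) = 2419/302 = 8.0099.
0.905·t = ln(8.0099) = 2.0807, so t = 2.0807/0.905 = 2.2991.

2.30 years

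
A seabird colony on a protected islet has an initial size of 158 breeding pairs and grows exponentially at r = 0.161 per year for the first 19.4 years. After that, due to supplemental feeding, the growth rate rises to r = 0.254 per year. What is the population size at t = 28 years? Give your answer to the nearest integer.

31901 breeding pairs

Phase 1: N(19.4) = 158·e^(0.161×19.4) = 158·e^3.123 = 3590.31.
Phase 2 runs for 28 − 19.4 = 8.6 years at r = 0.254.
N(28) = 3590.31·e^(0.254×8.6) = 3590.31·e^2.184 = 31901.1.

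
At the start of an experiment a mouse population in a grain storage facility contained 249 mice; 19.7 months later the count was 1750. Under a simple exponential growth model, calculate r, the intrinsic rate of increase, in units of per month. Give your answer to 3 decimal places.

0.099 per month

From N(t) = N₀·e^(rt): e^(r·19.7) = 1750/249 = 7.0281.
r·19.7 = ln(7.0281) = 1.9499, so r = 1.9499/19.7 = 0.098981.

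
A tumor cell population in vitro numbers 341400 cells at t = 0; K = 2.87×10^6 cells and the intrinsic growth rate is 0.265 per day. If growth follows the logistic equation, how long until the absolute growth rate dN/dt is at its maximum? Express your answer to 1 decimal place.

7.6 days

Logistic growth is fastest at N = K/2 = 1.435×10^6.
A = (K − N₀)/N₀ = 7.4066. Set K/(1 + A·e^(−rt)) = K/2 → A·e^(−rt) = 1.
e^(−0.265t) = 1/7.4066 = 0.135015, so t = ln(7.4066)/0.265 = 2.0024/0.265 = 7.5561.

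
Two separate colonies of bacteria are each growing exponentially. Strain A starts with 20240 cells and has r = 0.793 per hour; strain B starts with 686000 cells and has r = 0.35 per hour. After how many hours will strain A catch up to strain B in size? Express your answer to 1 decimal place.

Set 20240·e^(0.793t) = 686000·e^(0.35t).
e^((0.793 − 0.35)t) = 686000/20240 → e^(0.443·t) = 33.893.
0.443·t = ln(33.893) = 3.5232, so t = 3.5232/0.443 = 7.9531.

8.0 hours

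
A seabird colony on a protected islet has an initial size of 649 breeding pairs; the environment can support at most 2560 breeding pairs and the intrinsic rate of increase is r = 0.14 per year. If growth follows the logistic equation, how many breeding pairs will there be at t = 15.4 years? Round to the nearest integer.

1909 breeding pairs

A = (K − N₀)/N₀ = (2560 − 649)/649 = 2.9445.
N(t) = K/(1 + A·e^(−rt)) = 2560/(1 + 2.9445×e^(−0.14×15.4)).
e^(−2.156) = 0.11579; denominator = 1 + 2.9445×0.11579 = 1.3409.
N = 2560/1.3409 = 1909.11.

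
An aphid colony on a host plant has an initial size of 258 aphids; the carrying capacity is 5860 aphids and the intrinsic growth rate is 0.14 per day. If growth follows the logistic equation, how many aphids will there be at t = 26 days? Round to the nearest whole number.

3732 aphids

A = (K − N₀)/N₀ = (5860 − 258)/258 = 21.713.
N(t) = K/(1 + A·e^(−rt)) = 5860/(1 + 21.713×e^(−0.14×26)).
e^(−3.64) = 0.026252; denominator = 1 + 21.713×0.026252 = 1.57.
N = 5860/1.57 = 3732.43.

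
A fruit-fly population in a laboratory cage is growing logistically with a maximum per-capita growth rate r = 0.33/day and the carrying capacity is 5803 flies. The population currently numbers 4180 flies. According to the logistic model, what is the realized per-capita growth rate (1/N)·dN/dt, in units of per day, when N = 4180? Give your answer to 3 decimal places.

0.092 per day

(1/N)·dN/dt = r(1 − N/K) = 0.33 × (1 − 4180/5803).
= 0.33 × 0.27968 = 0.092295.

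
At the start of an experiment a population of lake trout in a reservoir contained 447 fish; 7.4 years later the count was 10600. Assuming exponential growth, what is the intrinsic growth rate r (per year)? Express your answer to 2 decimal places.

From N(t) = N₀·e^(rt): e^(r·7.4) = 10600/447 = 23.714.
r·7.4 = ln(23.714) = 3.1661, so r = 3.1661/7.4 = 0.42784.

0.43 per year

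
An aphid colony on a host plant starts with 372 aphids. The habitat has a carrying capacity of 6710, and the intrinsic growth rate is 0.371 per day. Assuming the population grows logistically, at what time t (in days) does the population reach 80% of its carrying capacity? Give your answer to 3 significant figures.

A = (K − N₀)/N₀ = (6710 − 372)/372 = 17.038.
Solve 6710/(1 + 17.038·e^(−0.371t)) = 5368: 1 + 17.038·e^(−0.371t) = 1.25, so e^(−0.371t) = 0.0146734.
−0.371·t = ln(0.0146734) = -4.2217, so t = 4.2217/0.371 = 11.379.

11.4 days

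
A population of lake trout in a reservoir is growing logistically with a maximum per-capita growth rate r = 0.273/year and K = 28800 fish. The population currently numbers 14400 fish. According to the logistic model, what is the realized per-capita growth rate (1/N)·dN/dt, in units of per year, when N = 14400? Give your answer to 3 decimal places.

(1/N)·dN/dt = r(1 − N/K) = 0.273 × (1 − 14400/28800).
= 0.273 × 0.5 = 0.1365.

0.137 per year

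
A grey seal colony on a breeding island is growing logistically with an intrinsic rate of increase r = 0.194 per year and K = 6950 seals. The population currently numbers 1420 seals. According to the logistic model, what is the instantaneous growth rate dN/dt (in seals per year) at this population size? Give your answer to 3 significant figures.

219 seals per year

dN/dt = rN(1 − N/K) = 0.194 × 1420 × (1 − 1420/6950).
1 − 1420/6950 = 0.79568; dN/dt = 0.194 × 1420 × 0.79568 = 219.19.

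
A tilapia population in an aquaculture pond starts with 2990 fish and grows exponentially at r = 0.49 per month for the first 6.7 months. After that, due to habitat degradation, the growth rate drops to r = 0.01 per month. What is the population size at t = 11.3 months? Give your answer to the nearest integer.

83452 fish

Phase 1: N(6.7) = 2990·e^(0.49×6.7) = 2990·e^3.283 = 79700.3.
Phase 2 runs for 11.3 − 6.7 = 4.6 months at r = 0.01.
N(11.3) = 79700.3·e^(0.01×4.6) = 79700.3·e^0.046 = 83452.1.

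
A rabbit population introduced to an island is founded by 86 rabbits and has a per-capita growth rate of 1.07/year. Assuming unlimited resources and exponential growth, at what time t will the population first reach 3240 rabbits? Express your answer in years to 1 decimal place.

Set N₀·e^(rt) = 3240: e^(1.07·t) = 3240/86 = 37.674.
1.07·t = ln(37.674) = 3.629, so t = 3.629/1.07 = 3.3916.

3.4 years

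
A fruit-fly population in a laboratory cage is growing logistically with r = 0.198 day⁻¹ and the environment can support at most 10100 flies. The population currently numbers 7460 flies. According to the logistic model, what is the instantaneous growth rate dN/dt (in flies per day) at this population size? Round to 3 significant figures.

dN/dt = rN(1 − N/K) = 0.198 × 7460 × (1 − 7460/10100).
1 − 7460/10100 = 0.26139; dN/dt = 0.198 × 7460 × 0.26139 = 386.09.

386 flies per day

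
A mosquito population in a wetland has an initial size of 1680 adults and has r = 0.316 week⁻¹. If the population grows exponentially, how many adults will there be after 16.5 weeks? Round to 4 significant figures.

308800 adults

N(t) = N₀·e^(rt) = 1680 × e^(0.316×16.5) = 1680 × e^5.214.
e^5.214 ≈ 183.83, so N ≈ 1680 × 183.83 = 308831.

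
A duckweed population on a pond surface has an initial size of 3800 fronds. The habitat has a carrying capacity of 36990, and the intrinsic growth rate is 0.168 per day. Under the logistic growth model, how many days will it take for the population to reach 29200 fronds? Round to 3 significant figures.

A = (K − N₀)/N₀ = (36990 − 3800)/3800 = 8.7342.
Solve 36990/(1 + 8.7342·e^(−0.168t)) = 29200: 1 + 8.7342·e^(−0.168t) = 1.2668, so e^(−0.168t) = 0.0305444.
−0.168·t = ln(0.0305444) = -3.4886, so t = 3.4886/0.168 = 20.765.

20.8 days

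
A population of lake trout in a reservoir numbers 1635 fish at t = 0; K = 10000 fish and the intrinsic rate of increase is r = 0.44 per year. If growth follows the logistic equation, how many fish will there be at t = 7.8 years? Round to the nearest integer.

8581 fish

A = (K − N₀)/N₀ = (10000 − 1635)/1635 = 5.1162.
N(t) = K/(1 + A·e^(−rt)) = 10000/(1 + 5.1162×e^(−0.44×7.8)).
e^(−3.432) = 0.032322; denominator = 1 + 5.1162×0.032322 = 1.1654.
N = 10000/1.1654 = 8580.99.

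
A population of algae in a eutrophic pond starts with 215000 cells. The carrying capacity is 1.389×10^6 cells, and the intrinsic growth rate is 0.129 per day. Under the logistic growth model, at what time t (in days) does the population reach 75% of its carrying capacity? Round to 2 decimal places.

A = (K − N₀)/N₀ = (1.389×10^6 − 215000)/215000 = 5.4605.
Solve 1.389×10^6/(1 + 5.4605·e^(−0.129t)) = 1.04175×10^6: 1 + 5.4605·e^(−0.129t) = 1.3333, so e^(−0.129t) = 0.0610449.
−0.129·t = ln(0.0610449) = -2.7961, so t = 2.7961/0.129 = 21.676.

21.68 days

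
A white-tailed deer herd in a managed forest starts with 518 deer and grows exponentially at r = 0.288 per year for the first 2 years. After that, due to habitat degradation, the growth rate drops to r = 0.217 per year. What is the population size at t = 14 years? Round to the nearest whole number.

Phase 1: N(2) = 518·e^(0.288×2) = 518·e^0.576 = 921.475.
Phase 2 runs for 14 − 2 = 12 years at r = 0.217.
N(14) = 921.475·e^(0.217×12) = 921.475·e^2.604 = 12456.2.

12456 deer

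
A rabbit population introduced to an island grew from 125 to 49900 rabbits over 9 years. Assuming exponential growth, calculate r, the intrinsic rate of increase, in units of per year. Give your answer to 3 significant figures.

From N(t) = N₀·e^(rt): e^(r·9) = 49900/125 = 399.2.
r·9 = ln(399.2) = 5.9895, so r = 5.9895/9 = 0.6655.

0.665 per year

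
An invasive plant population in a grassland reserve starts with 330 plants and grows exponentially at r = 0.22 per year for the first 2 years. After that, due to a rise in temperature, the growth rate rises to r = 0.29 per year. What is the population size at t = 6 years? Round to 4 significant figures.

Phase 1: N(2) = 330·e^(0.22×2) = 330·e^0.44 = 512.393.
Phase 2 runs for 6 − 2 = 4 years at r = 0.29.
N(6) = 512.393·e^(0.29×4) = 512.393·e^1.16 = 1634.5.

1635 plants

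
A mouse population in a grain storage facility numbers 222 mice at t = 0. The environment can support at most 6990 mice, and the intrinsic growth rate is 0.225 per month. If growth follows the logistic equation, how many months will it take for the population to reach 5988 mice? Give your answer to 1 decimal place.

A = (K − N₀)/N₀ = (6990 − 222)/222 = 30.486.
Solve 6990/(1 + 30.486·e^(−0.225t)) = 5988: 1 + 30.486·e^(−0.225t) = 1.1673, so e^(−0.225t) = 0.00548881.
−0.225·t = ln(0.00548881) = -5.205, so t = 5.205/0.225 = 23.134.

23.1 months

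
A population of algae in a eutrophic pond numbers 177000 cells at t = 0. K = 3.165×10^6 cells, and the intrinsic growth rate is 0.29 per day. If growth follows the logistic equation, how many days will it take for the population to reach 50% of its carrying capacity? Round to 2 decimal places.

9.75 days

A = (K − N₀)/N₀ = (3.165×10^6 − 177000)/177000 = 16.881.
Solve 3.165×10^6/(1 + 16.881·e^(−0.29t)) = 1.5825×10^6: 1 + 16.881·e^(−0.29t) = 2, so e^(−0.29t) = 0.0592369.
−0.29·t = ln(0.0592369) = -2.8262, so t = 2.8262/0.29 = 9.7456.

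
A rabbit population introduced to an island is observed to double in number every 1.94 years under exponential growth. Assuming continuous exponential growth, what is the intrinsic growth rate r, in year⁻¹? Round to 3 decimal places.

0.357 per year

r = ln(2)/t_d = 0.6931/1.94 = 0.35729.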